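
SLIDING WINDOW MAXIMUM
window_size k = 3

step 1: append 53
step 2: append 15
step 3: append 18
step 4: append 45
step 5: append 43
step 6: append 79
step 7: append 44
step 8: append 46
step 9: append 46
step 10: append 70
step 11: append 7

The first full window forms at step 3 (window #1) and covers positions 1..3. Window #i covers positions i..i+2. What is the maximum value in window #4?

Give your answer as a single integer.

Answer: 79

Derivation:
step 1: append 53 -> window=[53] (not full yet)
step 2: append 15 -> window=[53, 15] (not full yet)
step 3: append 18 -> window=[53, 15, 18] -> max=53
step 4: append 45 -> window=[15, 18, 45] -> max=45
step 5: append 43 -> window=[18, 45, 43] -> max=45
step 6: append 79 -> window=[45, 43, 79] -> max=79
Window #4 max = 79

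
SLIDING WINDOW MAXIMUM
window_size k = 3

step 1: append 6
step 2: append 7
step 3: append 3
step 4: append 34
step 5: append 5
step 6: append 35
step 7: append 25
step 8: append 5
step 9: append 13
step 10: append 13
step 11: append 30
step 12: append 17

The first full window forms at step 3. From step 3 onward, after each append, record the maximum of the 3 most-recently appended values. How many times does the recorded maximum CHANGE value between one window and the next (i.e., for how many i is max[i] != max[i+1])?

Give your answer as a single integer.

step 1: append 6 -> window=[6] (not full yet)
step 2: append 7 -> window=[6, 7] (not full yet)
step 3: append 3 -> window=[6, 7, 3] -> max=7
step 4: append 34 -> window=[7, 3, 34] -> max=34
step 5: append 5 -> window=[3, 34, 5] -> max=34
step 6: append 35 -> window=[34, 5, 35] -> max=35
step 7: append 25 -> window=[5, 35, 25] -> max=35
step 8: append 5 -> window=[35, 25, 5] -> max=35
step 9: append 13 -> window=[25, 5, 13] -> max=25
step 10: append 13 -> window=[5, 13, 13] -> max=13
step 11: append 30 -> window=[13, 13, 30] -> max=30
step 12: append 17 -> window=[13, 30, 17] -> max=30
Recorded maximums: 7 34 34 35 35 35 25 13 30 30
Changes between consecutive maximums: 5

Answer: 5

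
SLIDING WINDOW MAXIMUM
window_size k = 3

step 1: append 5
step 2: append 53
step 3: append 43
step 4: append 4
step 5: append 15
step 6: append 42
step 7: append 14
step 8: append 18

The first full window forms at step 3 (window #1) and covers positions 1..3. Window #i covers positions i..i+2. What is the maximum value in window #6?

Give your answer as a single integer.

Answer: 42

Derivation:
step 1: append 5 -> window=[5] (not full yet)
step 2: append 53 -> window=[5, 53] (not full yet)
step 3: append 43 -> window=[5, 53, 43] -> max=53
step 4: append 4 -> window=[53, 43, 4] -> max=53
step 5: append 15 -> window=[43, 4, 15] -> max=43
step 6: append 42 -> window=[4, 15, 42] -> max=42
step 7: append 14 -> window=[15, 42, 14] -> max=42
step 8: append 18 -> window=[42, 14, 18] -> max=42
Window #6 max = 42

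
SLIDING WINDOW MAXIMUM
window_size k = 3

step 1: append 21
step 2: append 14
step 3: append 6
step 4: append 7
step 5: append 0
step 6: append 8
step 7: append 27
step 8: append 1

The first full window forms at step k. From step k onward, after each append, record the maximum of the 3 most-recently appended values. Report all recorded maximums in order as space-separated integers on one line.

step 1: append 21 -> window=[21] (not full yet)
step 2: append 14 -> window=[21, 14] (not full yet)
step 3: append 6 -> window=[21, 14, 6] -> max=21
step 4: append 7 -> window=[14, 6, 7] -> max=14
step 5: append 0 -> window=[6, 7, 0] -> max=7
step 6: append 8 -> window=[7, 0, 8] -> max=8
step 7: append 27 -> window=[0, 8, 27] -> max=27
step 8: append 1 -> window=[8, 27, 1] -> max=27

Answer: 21 14 7 8 27 27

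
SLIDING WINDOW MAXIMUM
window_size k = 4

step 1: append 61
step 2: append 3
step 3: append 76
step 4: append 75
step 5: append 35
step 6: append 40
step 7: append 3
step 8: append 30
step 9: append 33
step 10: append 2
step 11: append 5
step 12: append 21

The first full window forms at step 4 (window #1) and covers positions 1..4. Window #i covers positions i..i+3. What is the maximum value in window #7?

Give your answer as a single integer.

step 1: append 61 -> window=[61] (not full yet)
step 2: append 3 -> window=[61, 3] (not full yet)
step 3: append 76 -> window=[61, 3, 76] (not full yet)
step 4: append 75 -> window=[61, 3, 76, 75] -> max=76
step 5: append 35 -> window=[3, 76, 75, 35] -> max=76
step 6: append 40 -> window=[76, 75, 35, 40] -> max=76
step 7: append 3 -> window=[75, 35, 40, 3] -> max=75
step 8: append 30 -> window=[35, 40, 3, 30] -> max=40
step 9: append 33 -> window=[40, 3, 30, 33] -> max=40
step 10: append 2 -> window=[3, 30, 33, 2] -> max=33
Window #7 max = 33

Answer: 33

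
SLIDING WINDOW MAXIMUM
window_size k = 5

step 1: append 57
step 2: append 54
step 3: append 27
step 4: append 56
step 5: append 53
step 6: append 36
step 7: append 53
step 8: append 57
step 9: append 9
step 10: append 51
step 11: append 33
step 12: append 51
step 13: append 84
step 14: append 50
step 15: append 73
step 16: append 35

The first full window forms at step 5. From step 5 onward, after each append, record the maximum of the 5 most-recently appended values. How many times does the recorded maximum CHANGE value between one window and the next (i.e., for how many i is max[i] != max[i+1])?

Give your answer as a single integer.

Answer: 3

Derivation:
step 1: append 57 -> window=[57] (not full yet)
step 2: append 54 -> window=[57, 54] (not full yet)
step 3: append 27 -> window=[57, 54, 27] (not full yet)
step 4: append 56 -> window=[57, 54, 27, 56] (not full yet)
step 5: append 53 -> window=[57, 54, 27, 56, 53] -> max=57
step 6: append 36 -> window=[54, 27, 56, 53, 36] -> max=56
step 7: append 53 -> window=[27, 56, 53, 36, 53] -> max=56
step 8: append 57 -> window=[56, 53, 36, 53, 57] -> max=57
step 9: append 9 -> window=[53, 36, 53, 57, 9] -> max=57
step 10: append 51 -> window=[36, 53, 57, 9, 51] -> max=57
step 11: append 33 -> window=[53, 57, 9, 51, 33] -> max=57
step 12: append 51 -> window=[57, 9, 51, 33, 51] -> max=57
step 13: append 84 -> window=[9, 51, 33, 51, 84] -> max=84
step 14: append 50 -> window=[51, 33, 51, 84, 50] -> max=84
step 15: append 73 -> window=[33, 51, 84, 50, 73] -> max=84
step 16: append 35 -> window=[51, 84, 50, 73, 35] -> max=84
Recorded maximums: 57 56 56 57 57 57 57 57 84 84 84 84
Changes between consecutive maximums: 3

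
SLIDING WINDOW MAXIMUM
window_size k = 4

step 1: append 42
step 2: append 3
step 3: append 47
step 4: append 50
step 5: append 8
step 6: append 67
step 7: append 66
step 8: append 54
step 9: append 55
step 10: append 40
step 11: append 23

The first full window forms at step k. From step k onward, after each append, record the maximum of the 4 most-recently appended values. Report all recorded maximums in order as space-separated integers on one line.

step 1: append 42 -> window=[42] (not full yet)
step 2: append 3 -> window=[42, 3] (not full yet)
step 3: append 47 -> window=[42, 3, 47] (not full yet)
step 4: append 50 -> window=[42, 3, 47, 50] -> max=50
step 5: append 8 -> window=[3, 47, 50, 8] -> max=50
step 6: append 67 -> window=[47, 50, 8, 67] -> max=67
step 7: append 66 -> window=[50, 8, 67, 66] -> max=67
step 8: append 54 -> window=[8, 67, 66, 54] -> max=67
step 9: append 55 -> window=[67, 66, 54, 55] -> max=67
step 10: append 40 -> window=[66, 54, 55, 40] -> max=66
step 11: append 23 -> window=[54, 55, 40, 23] -> max=55

Answer: 50 50 67 67 67 67 66 55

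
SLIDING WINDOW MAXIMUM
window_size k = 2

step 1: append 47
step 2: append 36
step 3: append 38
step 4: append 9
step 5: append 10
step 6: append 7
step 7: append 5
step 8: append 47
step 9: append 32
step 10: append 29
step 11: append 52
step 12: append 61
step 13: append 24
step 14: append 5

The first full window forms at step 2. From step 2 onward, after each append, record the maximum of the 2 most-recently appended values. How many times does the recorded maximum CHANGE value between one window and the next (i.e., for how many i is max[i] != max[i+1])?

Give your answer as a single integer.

step 1: append 47 -> window=[47] (not full yet)
step 2: append 36 -> window=[47, 36] -> max=47
step 3: append 38 -> window=[36, 38] -> max=38
step 4: append 9 -> window=[38, 9] -> max=38
step 5: append 10 -> window=[9, 10] -> max=10
step 6: append 7 -> window=[10, 7] -> max=10
step 7: append 5 -> window=[7, 5] -> max=7
step 8: append 47 -> window=[5, 47] -> max=47
step 9: append 32 -> window=[47, 32] -> max=47
step 10: append 29 -> window=[32, 29] -> max=32
step 11: append 52 -> window=[29, 52] -> max=52
step 12: append 61 -> window=[52, 61] -> max=61
step 13: append 24 -> window=[61, 24] -> max=61
step 14: append 5 -> window=[24, 5] -> max=24
Recorded maximums: 47 38 38 10 10 7 47 47 32 52 61 61 24
Changes between consecutive maximums: 8

Answer: 8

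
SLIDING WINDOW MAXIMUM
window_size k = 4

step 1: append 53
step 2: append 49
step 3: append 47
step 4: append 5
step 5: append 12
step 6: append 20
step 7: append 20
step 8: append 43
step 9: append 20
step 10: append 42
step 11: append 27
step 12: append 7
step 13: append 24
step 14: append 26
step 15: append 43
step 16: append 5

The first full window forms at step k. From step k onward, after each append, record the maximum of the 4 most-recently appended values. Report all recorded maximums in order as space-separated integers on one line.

Answer: 53 49 47 20 43 43 43 43 42 42 27 43 43

Derivation:
step 1: append 53 -> window=[53] (not full yet)
step 2: append 49 -> window=[53, 49] (not full yet)
step 3: append 47 -> window=[53, 49, 47] (not full yet)
step 4: append 5 -> window=[53, 49, 47, 5] -> max=53
step 5: append 12 -> window=[49, 47, 5, 12] -> max=49
step 6: append 20 -> window=[47, 5, 12, 20] -> max=47
step 7: append 20 -> window=[5, 12, 20, 20] -> max=20
step 8: append 43 -> window=[12, 20, 20, 43] -> max=43
step 9: append 20 -> window=[20, 20, 43, 20] -> max=43
step 10: append 42 -> window=[20, 43, 20, 42] -> max=43
step 11: append 27 -> window=[43, 20, 42, 27] -> max=43
step 12: append 7 -> window=[20, 42, 27, 7] -> max=42
step 13: append 24 -> window=[42, 27, 7, 24] -> max=42
step 14: append 26 -> window=[27, 7, 24, 26] -> max=27
step 15: append 43 -> window=[7, 24, 26, 43] -> max=43
step 16: append 5 -> window=[24, 26, 43, 5] -> max=43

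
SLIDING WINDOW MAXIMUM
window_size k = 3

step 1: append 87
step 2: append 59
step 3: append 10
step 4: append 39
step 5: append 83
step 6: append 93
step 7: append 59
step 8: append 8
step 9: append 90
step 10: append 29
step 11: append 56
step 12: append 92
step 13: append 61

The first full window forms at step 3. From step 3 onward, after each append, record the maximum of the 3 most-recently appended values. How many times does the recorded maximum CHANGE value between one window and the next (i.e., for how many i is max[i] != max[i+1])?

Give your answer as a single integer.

step 1: append 87 -> window=[87] (not full yet)
step 2: append 59 -> window=[87, 59] (not full yet)
step 3: append 10 -> window=[87, 59, 10] -> max=87
step 4: append 39 -> window=[59, 10, 39] -> max=59
step 5: append 83 -> window=[10, 39, 83] -> max=83
step 6: append 93 -> window=[39, 83, 93] -> max=93
step 7: append 59 -> window=[83, 93, 59] -> max=93
step 8: append 8 -> window=[93, 59, 8] -> max=93
step 9: append 90 -> window=[59, 8, 90] -> max=90
step 10: append 29 -> window=[8, 90, 29] -> max=90
step 11: append 56 -> window=[90, 29, 56] -> max=90
step 12: append 92 -> window=[29, 56, 92] -> max=92
step 13: append 61 -> window=[56, 92, 61] -> max=92
Recorded maximums: 87 59 83 93 93 93 90 90 90 92 92
Changes between consecutive maximums: 5

Answer: 5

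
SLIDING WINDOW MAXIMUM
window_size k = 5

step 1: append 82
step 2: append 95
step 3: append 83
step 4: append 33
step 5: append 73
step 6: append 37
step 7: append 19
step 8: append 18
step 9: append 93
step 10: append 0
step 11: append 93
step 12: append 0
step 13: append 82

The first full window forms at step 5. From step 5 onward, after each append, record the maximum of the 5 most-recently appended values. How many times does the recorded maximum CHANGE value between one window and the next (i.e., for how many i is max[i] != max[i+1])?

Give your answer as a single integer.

step 1: append 82 -> window=[82] (not full yet)
step 2: append 95 -> window=[82, 95] (not full yet)
step 3: append 83 -> window=[82, 95, 83] (not full yet)
step 4: append 33 -> window=[82, 95, 83, 33] (not full yet)
step 5: append 73 -> window=[82, 95, 83, 33, 73] -> max=95
step 6: append 37 -> window=[95, 83, 33, 73, 37] -> max=95
step 7: append 19 -> window=[83, 33, 73, 37, 19] -> max=83
step 8: append 18 -> window=[33, 73, 37, 19, 18] -> max=73
step 9: append 93 -> window=[73, 37, 19, 18, 93] -> max=93
step 10: append 0 -> window=[37, 19, 18, 93, 0] -> max=93
step 11: append 93 -> window=[19, 18, 93, 0, 93] -> max=93
step 12: append 0 -> window=[18, 93, 0, 93, 0] -> max=93
step 13: append 82 -> window=[93, 0, 93, 0, 82] -> max=93
Recorded maximums: 95 95 83 73 93 93 93 93 93
Changes between consecutive maximums: 3

Answer: 3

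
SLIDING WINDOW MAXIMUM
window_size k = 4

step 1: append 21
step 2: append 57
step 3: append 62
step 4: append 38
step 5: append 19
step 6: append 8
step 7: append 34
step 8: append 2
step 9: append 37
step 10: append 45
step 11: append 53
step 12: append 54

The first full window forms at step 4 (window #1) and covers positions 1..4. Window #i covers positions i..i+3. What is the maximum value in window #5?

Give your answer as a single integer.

step 1: append 21 -> window=[21] (not full yet)
step 2: append 57 -> window=[21, 57] (not full yet)
step 3: append 62 -> window=[21, 57, 62] (not full yet)
step 4: append 38 -> window=[21, 57, 62, 38] -> max=62
step 5: append 19 -> window=[57, 62, 38, 19] -> max=62
step 6: append 8 -> window=[62, 38, 19, 8] -> max=62
step 7: append 34 -> window=[38, 19, 8, 34] -> max=38
step 8: append 2 -> window=[19, 8, 34, 2] -> max=34
Window #5 max = 34

Answer: 34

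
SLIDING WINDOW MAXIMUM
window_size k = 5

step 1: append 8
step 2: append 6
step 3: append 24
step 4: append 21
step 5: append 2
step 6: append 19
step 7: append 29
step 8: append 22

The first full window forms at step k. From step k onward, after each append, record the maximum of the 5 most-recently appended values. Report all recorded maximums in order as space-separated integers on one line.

Answer: 24 24 29 29

Derivation:
step 1: append 8 -> window=[8] (not full yet)
step 2: append 6 -> window=[8, 6] (not full yet)
step 3: append 24 -> window=[8, 6, 24] (not full yet)
step 4: append 21 -> window=[8, 6, 24, 21] (not full yet)
step 5: append 2 -> window=[8, 6, 24, 21, 2] -> max=24
step 6: append 19 -> window=[6, 24, 21, 2, 19] -> max=24
step 7: append 29 -> window=[24, 21, 2, 19, 29] -> max=29
step 8: append 22 -> window=[21, 2, 19, 29, 22] -> max=29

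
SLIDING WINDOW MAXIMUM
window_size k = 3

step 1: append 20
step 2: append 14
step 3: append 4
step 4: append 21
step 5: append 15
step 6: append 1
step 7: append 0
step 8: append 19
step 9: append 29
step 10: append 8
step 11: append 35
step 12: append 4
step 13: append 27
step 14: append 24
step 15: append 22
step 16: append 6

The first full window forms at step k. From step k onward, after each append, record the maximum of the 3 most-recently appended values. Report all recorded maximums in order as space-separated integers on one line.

step 1: append 20 -> window=[20] (not full yet)
step 2: append 14 -> window=[20, 14] (not full yet)
step 3: append 4 -> window=[20, 14, 4] -> max=20
step 4: append 21 -> window=[14, 4, 21] -> max=21
step 5: append 15 -> window=[4, 21, 15] -> max=21
step 6: append 1 -> window=[21, 15, 1] -> max=21
step 7: append 0 -> window=[15, 1, 0] -> max=15
step 8: append 19 -> window=[1, 0, 19] -> max=19
step 9: append 29 -> window=[0, 19, 29] -> max=29
step 10: append 8 -> window=[19, 29, 8] -> max=29
step 11: append 35 -> window=[29, 8, 35] -> max=35
step 12: append 4 -> window=[8, 35, 4] -> max=35
step 13: append 27 -> window=[35, 4, 27] -> max=35
step 14: append 24 -> window=[4, 27, 24] -> max=27
step 15: append 22 -> window=[27, 24, 22] -> max=27
step 16: append 6 -> window=[24, 22, 6] -> max=24

Answer: 20 21 21 21 15 19 29 29 35 35 35 27 27 24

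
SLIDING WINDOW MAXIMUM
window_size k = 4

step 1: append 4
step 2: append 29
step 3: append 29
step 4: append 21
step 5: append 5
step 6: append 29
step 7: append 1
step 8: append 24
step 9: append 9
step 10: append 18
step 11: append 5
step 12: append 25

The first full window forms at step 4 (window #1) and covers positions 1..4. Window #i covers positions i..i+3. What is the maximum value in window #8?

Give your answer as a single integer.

Answer: 24

Derivation:
step 1: append 4 -> window=[4] (not full yet)
step 2: append 29 -> window=[4, 29] (not full yet)
step 3: append 29 -> window=[4, 29, 29] (not full yet)
step 4: append 21 -> window=[4, 29, 29, 21] -> max=29
step 5: append 5 -> window=[29, 29, 21, 5] -> max=29
step 6: append 29 -> window=[29, 21, 5, 29] -> max=29
step 7: append 1 -> window=[21, 5, 29, 1] -> max=29
step 8: append 24 -> window=[5, 29, 1, 24] -> max=29
step 9: append 9 -> window=[29, 1, 24, 9] -> max=29
step 10: append 18 -> window=[1, 24, 9, 18] -> max=24
step 11: append 5 -> window=[24, 9, 18, 5] -> max=24
Window #8 max = 24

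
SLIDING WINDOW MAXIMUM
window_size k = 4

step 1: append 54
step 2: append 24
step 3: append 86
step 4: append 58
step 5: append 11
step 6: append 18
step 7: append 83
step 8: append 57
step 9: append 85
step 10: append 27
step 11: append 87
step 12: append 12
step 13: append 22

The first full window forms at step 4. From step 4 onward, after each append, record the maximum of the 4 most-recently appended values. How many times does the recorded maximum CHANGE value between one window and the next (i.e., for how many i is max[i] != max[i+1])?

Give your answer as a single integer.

step 1: append 54 -> window=[54] (not full yet)
step 2: append 24 -> window=[54, 24] (not full yet)
step 3: append 86 -> window=[54, 24, 86] (not full yet)
step 4: append 58 -> window=[54, 24, 86, 58] -> max=86
step 5: append 11 -> window=[24, 86, 58, 11] -> max=86
step 6: append 18 -> window=[86, 58, 11, 18] -> max=86
step 7: append 83 -> window=[58, 11, 18, 83] -> max=83
step 8: append 57 -> window=[11, 18, 83, 57] -> max=83
step 9: append 85 -> window=[18, 83, 57, 85] -> max=85
step 10: append 27 -> window=[83, 57, 85, 27] -> max=85
step 11: append 87 -> window=[57, 85, 27, 87] -> max=87
step 12: append 12 -> window=[85, 27, 87, 12] -> max=87
step 13: append 22 -> window=[27, 87, 12, 22] -> max=87
Recorded maximums: 86 86 86 83 83 85 85 87 87 87
Changes between consecutive maximums: 3

Answer: 3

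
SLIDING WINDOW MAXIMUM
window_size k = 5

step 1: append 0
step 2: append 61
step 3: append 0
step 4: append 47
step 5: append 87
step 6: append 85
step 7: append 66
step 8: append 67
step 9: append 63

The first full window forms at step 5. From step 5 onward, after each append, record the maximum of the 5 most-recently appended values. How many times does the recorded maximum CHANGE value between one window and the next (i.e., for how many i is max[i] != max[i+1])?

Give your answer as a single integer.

Answer: 0

Derivation:
step 1: append 0 -> window=[0] (not full yet)
step 2: append 61 -> window=[0, 61] (not full yet)
step 3: append 0 -> window=[0, 61, 0] (not full yet)
step 4: append 47 -> window=[0, 61, 0, 47] (not full yet)
step 5: append 87 -> window=[0, 61, 0, 47, 87] -> max=87
step 6: append 85 -> window=[61, 0, 47, 87, 85] -> max=87
step 7: append 66 -> window=[0, 47, 87, 85, 66] -> max=87
step 8: append 67 -> window=[47, 87, 85, 66, 67] -> max=87
step 9: append 63 -> window=[87, 85, 66, 67, 63] -> max=87
Recorded maximums: 87 87 87 87 87
Changes between consecutive maximums: 0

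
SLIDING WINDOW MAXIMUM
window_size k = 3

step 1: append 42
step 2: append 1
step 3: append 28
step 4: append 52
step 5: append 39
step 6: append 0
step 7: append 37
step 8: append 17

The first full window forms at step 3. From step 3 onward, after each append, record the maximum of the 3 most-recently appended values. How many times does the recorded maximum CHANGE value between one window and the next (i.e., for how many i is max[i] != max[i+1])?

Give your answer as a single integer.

Answer: 3

Derivation:
step 1: append 42 -> window=[42] (not full yet)
step 2: append 1 -> window=[42, 1] (not full yet)
step 3: append 28 -> window=[42, 1, 28] -> max=42
step 4: append 52 -> window=[1, 28, 52] -> max=52
step 5: append 39 -> window=[28, 52, 39] -> max=52
step 6: append 0 -> window=[52, 39, 0] -> max=52
step 7: append 37 -> window=[39, 0, 37] -> max=39
step 8: append 17 -> window=[0, 37, 17] -> max=37
Recorded maximums: 42 52 52 52 39 37
Changes between consecutive maximums: 3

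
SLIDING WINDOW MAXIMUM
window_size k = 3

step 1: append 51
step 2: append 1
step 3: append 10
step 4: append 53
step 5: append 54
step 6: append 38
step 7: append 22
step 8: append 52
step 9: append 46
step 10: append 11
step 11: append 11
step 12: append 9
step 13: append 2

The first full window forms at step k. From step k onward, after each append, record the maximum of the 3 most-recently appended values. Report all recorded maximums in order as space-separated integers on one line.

Answer: 51 53 54 54 54 52 52 52 46 11 11

Derivation:
step 1: append 51 -> window=[51] (not full yet)
step 2: append 1 -> window=[51, 1] (not full yet)
step 3: append 10 -> window=[51, 1, 10] -> max=51
step 4: append 53 -> window=[1, 10, 53] -> max=53
step 5: append 54 -> window=[10, 53, 54] -> max=54
step 6: append 38 -> window=[53, 54, 38] -> max=54
step 7: append 22 -> window=[54, 38, 22] -> max=54
step 8: append 52 -> window=[38, 22, 52] -> max=52
step 9: append 46 -> window=[22, 52, 46] -> max=52
step 10: append 11 -> window=[52, 46, 11] -> max=52
step 11: append 11 -> window=[46, 11, 11] -> max=46
step 12: append 9 -> window=[11, 11, 9] -> max=11
step 13: append 2 -> window=[11, 9, 2] -> max=11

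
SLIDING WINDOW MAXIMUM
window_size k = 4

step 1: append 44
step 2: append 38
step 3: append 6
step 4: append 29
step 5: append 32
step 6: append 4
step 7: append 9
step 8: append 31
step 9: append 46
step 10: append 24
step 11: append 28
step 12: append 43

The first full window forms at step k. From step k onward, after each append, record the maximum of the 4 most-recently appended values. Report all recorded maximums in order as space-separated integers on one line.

step 1: append 44 -> window=[44] (not full yet)
step 2: append 38 -> window=[44, 38] (not full yet)
step 3: append 6 -> window=[44, 38, 6] (not full yet)
step 4: append 29 -> window=[44, 38, 6, 29] -> max=44
step 5: append 32 -> window=[38, 6, 29, 32] -> max=38
step 6: append 4 -> window=[6, 29, 32, 4] -> max=32
step 7: append 9 -> window=[29, 32, 4, 9] -> max=32
step 8: append 31 -> window=[32, 4, 9, 31] -> max=32
step 9: append 46 -> window=[4, 9, 31, 46] -> max=46
step 10: append 24 -> window=[9, 31, 46, 24] -> max=46
step 11: append 28 -> window=[31, 46, 24, 28] -> max=46
step 12: append 43 -> window=[46, 24, 28, 43] -> max=46

Answer: 44 38 32 32 32 46 46 46 46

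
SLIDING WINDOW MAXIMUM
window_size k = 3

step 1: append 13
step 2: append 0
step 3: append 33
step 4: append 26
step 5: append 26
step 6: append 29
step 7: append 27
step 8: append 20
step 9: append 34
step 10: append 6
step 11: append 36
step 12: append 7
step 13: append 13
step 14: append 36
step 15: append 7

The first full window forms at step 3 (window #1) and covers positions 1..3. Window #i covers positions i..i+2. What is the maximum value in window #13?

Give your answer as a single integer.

Answer: 36

Derivation:
step 1: append 13 -> window=[13] (not full yet)
step 2: append 0 -> window=[13, 0] (not full yet)
step 3: append 33 -> window=[13, 0, 33] -> max=33
step 4: append 26 -> window=[0, 33, 26] -> max=33
step 5: append 26 -> window=[33, 26, 26] -> max=33
step 6: append 29 -> window=[26, 26, 29] -> max=29
step 7: append 27 -> window=[26, 29, 27] -> max=29
step 8: append 20 -> window=[29, 27, 20] -> max=29
step 9: append 34 -> window=[27, 20, 34] -> max=34
step 10: append 6 -> window=[20, 34, 6] -> max=34
step 11: append 36 -> window=[34, 6, 36] -> max=36
step 12: append 7 -> window=[6, 36, 7] -> max=36
step 13: append 13 -> window=[36, 7, 13] -> max=36
step 14: append 36 -> window=[7, 13, 36] -> max=36
step 15: append 7 -> window=[13, 36, 7] -> max=36
Window #13 max = 36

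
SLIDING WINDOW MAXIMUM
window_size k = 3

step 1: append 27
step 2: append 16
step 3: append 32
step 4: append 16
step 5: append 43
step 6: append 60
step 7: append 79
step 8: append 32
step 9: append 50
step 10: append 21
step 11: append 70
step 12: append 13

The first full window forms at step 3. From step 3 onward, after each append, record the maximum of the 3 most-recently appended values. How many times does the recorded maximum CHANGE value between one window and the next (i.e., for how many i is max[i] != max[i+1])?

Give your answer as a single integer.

Answer: 5

Derivation:
step 1: append 27 -> window=[27] (not full yet)
step 2: append 16 -> window=[27, 16] (not full yet)
step 3: append 32 -> window=[27, 16, 32] -> max=32
step 4: append 16 -> window=[16, 32, 16] -> max=32
step 5: append 43 -> window=[32, 16, 43] -> max=43
step 6: append 60 -> window=[16, 43, 60] -> max=60
step 7: append 79 -> window=[43, 60, 79] -> max=79
step 8: append 32 -> window=[60, 79, 32] -> max=79
step 9: append 50 -> window=[79, 32, 50] -> max=79
step 10: append 21 -> window=[32, 50, 21] -> max=50
step 11: append 70 -> window=[50, 21, 70] -> max=70
step 12: append 13 -> window=[21, 70, 13] -> max=70
Recorded maximums: 32 32 43 60 79 79 79 50 70 70
Changes between consecutive maximums: 5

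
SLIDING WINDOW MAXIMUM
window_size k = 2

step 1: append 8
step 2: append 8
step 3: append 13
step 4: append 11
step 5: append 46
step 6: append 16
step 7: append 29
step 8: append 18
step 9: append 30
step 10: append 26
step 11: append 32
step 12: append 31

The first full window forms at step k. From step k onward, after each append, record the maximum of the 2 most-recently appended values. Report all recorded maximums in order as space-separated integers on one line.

Answer: 8 13 13 46 46 29 29 30 30 32 32

Derivation:
step 1: append 8 -> window=[8] (not full yet)
step 2: append 8 -> window=[8, 8] -> max=8
step 3: append 13 -> window=[8, 13] -> max=13
step 4: append 11 -> window=[13, 11] -> max=13
step 5: append 46 -> window=[11, 46] -> max=46
step 6: append 16 -> window=[46, 16] -> max=46
step 7: append 29 -> window=[16, 29] -> max=29
step 8: append 18 -> window=[29, 18] -> max=29
step 9: append 30 -> window=[18, 30] -> max=30
step 10: append 26 -> window=[30, 26] -> max=30
step 11: append 32 -> window=[26, 32] -> max=32
step 12: append 31 -> window=[32, 31] -> max=32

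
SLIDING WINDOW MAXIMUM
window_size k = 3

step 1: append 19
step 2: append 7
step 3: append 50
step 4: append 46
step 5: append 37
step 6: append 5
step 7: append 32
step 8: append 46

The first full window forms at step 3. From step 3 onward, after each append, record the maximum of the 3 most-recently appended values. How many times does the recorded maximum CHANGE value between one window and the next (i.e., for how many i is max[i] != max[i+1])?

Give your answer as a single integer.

Answer: 3

Derivation:
step 1: append 19 -> window=[19] (not full yet)
step 2: append 7 -> window=[19, 7] (not full yet)
step 3: append 50 -> window=[19, 7, 50] -> max=50
step 4: append 46 -> window=[7, 50, 46] -> max=50
step 5: append 37 -> window=[50, 46, 37] -> max=50
step 6: append 5 -> window=[46, 37, 5] -> max=46
step 7: append 32 -> window=[37, 5, 32] -> max=37
step 8: append 46 -> window=[5, 32, 46] -> max=46
Recorded maximums: 50 50 50 46 37 46
Changes between consecutive maximums: 3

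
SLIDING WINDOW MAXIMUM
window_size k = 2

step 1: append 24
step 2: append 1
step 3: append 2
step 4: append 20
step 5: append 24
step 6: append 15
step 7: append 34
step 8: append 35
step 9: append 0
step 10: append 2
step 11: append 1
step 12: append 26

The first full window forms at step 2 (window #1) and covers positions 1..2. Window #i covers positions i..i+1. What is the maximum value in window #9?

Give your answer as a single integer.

Answer: 2

Derivation:
step 1: append 24 -> window=[24] (not full yet)
step 2: append 1 -> window=[24, 1] -> max=24
step 3: append 2 -> window=[1, 2] -> max=2
step 4: append 20 -> window=[2, 20] -> max=20
step 5: append 24 -> window=[20, 24] -> max=24
step 6: append 15 -> window=[24, 15] -> max=24
step 7: append 34 -> window=[15, 34] -> max=34
step 8: append 35 -> window=[34, 35] -> max=35
step 9: append 0 -> window=[35, 0] -> max=35
step 10: append 2 -> window=[0, 2] -> max=2
Window #9 max = 2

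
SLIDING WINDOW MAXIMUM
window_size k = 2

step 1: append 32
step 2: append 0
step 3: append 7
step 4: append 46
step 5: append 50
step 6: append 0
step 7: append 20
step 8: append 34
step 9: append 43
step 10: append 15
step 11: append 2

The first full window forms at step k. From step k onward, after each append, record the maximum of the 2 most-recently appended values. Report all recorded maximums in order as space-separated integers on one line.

step 1: append 32 -> window=[32] (not full yet)
step 2: append 0 -> window=[32, 0] -> max=32
step 3: append 7 -> window=[0, 7] -> max=7
step 4: append 46 -> window=[7, 46] -> max=46
step 5: append 50 -> window=[46, 50] -> max=50
step 6: append 0 -> window=[50, 0] -> max=50
step 7: append 20 -> window=[0, 20] -> max=20
step 8: append 34 -> window=[20, 34] -> max=34
step 9: append 43 -> window=[34, 43] -> max=43
step 10: append 15 -> window=[43, 15] -> max=43
step 11: append 2 -> window=[15, 2] -> max=15

Answer: 32 7 46 50 50 20 34 43 43 15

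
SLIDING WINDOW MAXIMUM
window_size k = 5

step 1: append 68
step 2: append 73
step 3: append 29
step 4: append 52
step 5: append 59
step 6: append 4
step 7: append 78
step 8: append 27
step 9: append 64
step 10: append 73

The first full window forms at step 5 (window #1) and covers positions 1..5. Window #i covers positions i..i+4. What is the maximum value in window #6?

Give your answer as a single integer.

step 1: append 68 -> window=[68] (not full yet)
step 2: append 73 -> window=[68, 73] (not full yet)
step 3: append 29 -> window=[68, 73, 29] (not full yet)
step 4: append 52 -> window=[68, 73, 29, 52] (not full yet)
step 5: append 59 -> window=[68, 73, 29, 52, 59] -> max=73
step 6: append 4 -> window=[73, 29, 52, 59, 4] -> max=73
step 7: append 78 -> window=[29, 52, 59, 4, 78] -> max=78
step 8: append 27 -> window=[52, 59, 4, 78, 27] -> max=78
step 9: append 64 -> window=[59, 4, 78, 27, 64] -> max=78
step 10: append 73 -> window=[4, 78, 27, 64, 73] -> max=78
Window #6 max = 78

Answer: 78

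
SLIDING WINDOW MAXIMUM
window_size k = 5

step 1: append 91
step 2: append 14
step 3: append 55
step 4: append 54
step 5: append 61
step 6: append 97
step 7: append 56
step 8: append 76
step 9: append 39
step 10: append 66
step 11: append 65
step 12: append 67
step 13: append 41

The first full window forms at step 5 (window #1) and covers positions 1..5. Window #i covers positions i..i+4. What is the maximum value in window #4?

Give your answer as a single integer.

step 1: append 91 -> window=[91] (not full yet)
step 2: append 14 -> window=[91, 14] (not full yet)
step 3: append 55 -> window=[91, 14, 55] (not full yet)
step 4: append 54 -> window=[91, 14, 55, 54] (not full yet)
step 5: append 61 -> window=[91, 14, 55, 54, 61] -> max=91
step 6: append 97 -> window=[14, 55, 54, 61, 97] -> max=97
step 7: append 56 -> window=[55, 54, 61, 97, 56] -> max=97
step 8: append 76 -> window=[54, 61, 97, 56, 76] -> max=97
Window #4 max = 97

Answer: 97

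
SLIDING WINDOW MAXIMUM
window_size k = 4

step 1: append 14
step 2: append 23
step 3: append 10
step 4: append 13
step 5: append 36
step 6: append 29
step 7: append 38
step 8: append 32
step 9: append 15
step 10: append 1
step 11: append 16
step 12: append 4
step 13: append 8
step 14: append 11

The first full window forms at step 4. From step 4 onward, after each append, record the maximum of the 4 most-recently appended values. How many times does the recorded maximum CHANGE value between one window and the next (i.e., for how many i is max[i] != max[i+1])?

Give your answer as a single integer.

Answer: 4

Derivation:
step 1: append 14 -> window=[14] (not full yet)
step 2: append 23 -> window=[14, 23] (not full yet)
step 3: append 10 -> window=[14, 23, 10] (not full yet)
step 4: append 13 -> window=[14, 23, 10, 13] -> max=23
step 5: append 36 -> window=[23, 10, 13, 36] -> max=36
step 6: append 29 -> window=[10, 13, 36, 29] -> max=36
step 7: append 38 -> window=[13, 36, 29, 38] -> max=38
step 8: append 32 -> window=[36, 29, 38, 32] -> max=38
step 9: append 15 -> window=[29, 38, 32, 15] -> max=38
step 10: append 1 -> window=[38, 32, 15, 1] -> max=38
step 11: append 16 -> window=[32, 15, 1, 16] -> max=32
step 12: append 4 -> window=[15, 1, 16, 4] -> max=16
step 13: append 8 -> window=[1, 16, 4, 8] -> max=16
step 14: append 11 -> window=[16, 4, 8, 11] -> max=16
Recorded maximums: 23 36 36 38 38 38 38 32 16 16 16
Changes between consecutive maximums: 4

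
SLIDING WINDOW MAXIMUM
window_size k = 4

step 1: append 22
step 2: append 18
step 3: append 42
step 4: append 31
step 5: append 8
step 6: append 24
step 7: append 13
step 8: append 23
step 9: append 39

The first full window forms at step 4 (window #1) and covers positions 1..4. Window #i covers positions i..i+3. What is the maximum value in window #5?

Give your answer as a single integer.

Answer: 24

Derivation:
step 1: append 22 -> window=[22] (not full yet)
step 2: append 18 -> window=[22, 18] (not full yet)
step 3: append 42 -> window=[22, 18, 42] (not full yet)
step 4: append 31 -> window=[22, 18, 42, 31] -> max=42
step 5: append 8 -> window=[18, 42, 31, 8] -> max=42
step 6: append 24 -> window=[42, 31, 8, 24] -> max=42
step 7: append 13 -> window=[31, 8, 24, 13] -> max=31
step 8: append 23 -> window=[8, 24, 13, 23] -> max=24
Window #5 max = 24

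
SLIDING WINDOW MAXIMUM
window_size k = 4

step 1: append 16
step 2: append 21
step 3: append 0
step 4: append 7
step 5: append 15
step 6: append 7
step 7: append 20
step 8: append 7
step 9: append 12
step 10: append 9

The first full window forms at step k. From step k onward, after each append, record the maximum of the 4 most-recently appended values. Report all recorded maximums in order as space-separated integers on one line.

Answer: 21 21 15 20 20 20 20

Derivation:
step 1: append 16 -> window=[16] (not full yet)
step 2: append 21 -> window=[16, 21] (not full yet)
step 3: append 0 -> window=[16, 21, 0] (not full yet)
step 4: append 7 -> window=[16, 21, 0, 7] -> max=21
step 5: append 15 -> window=[21, 0, 7, 15] -> max=21
step 6: append 7 -> window=[0, 7, 15, 7] -> max=15
step 7: append 20 -> window=[7, 15, 7, 20] -> max=20
step 8: append 7 -> window=[15, 7, 20, 7] -> max=20
step 9: append 12 -> window=[7, 20, 7, 12] -> max=20
step 10: append 9 -> window=[20, 7, 12, 9] -> max=20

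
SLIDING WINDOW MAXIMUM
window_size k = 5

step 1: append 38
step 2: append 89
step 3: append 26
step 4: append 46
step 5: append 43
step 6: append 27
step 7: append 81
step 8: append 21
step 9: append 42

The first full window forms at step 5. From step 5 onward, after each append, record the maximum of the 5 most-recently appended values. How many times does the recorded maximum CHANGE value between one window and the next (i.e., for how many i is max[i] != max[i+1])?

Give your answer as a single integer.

Answer: 1

Derivation:
step 1: append 38 -> window=[38] (not full yet)
step 2: append 89 -> window=[38, 89] (not full yet)
step 3: append 26 -> window=[38, 89, 26] (not full yet)
step 4: append 46 -> window=[38, 89, 26, 46] (not full yet)
step 5: append 43 -> window=[38, 89, 26, 46, 43] -> max=89
step 6: append 27 -> window=[89, 26, 46, 43, 27] -> max=89
step 7: append 81 -> window=[26, 46, 43, 27, 81] -> max=81
step 8: append 21 -> window=[46, 43, 27, 81, 21] -> max=81
step 9: append 42 -> window=[43, 27, 81, 21, 42] -> max=81
Recorded maximums: 89 89 81 81 81
Changes between consecutive maximums: 1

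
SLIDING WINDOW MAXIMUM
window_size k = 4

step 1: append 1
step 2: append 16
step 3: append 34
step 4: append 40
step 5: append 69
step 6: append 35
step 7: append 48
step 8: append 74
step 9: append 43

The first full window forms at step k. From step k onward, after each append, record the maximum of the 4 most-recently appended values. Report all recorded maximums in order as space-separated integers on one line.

step 1: append 1 -> window=[1] (not full yet)
step 2: append 16 -> window=[1, 16] (not full yet)
step 3: append 34 -> window=[1, 16, 34] (not full yet)
step 4: append 40 -> window=[1, 16, 34, 40] -> max=40
step 5: append 69 -> window=[16, 34, 40, 69] -> max=69
step 6: append 35 -> window=[34, 40, 69, 35] -> max=69
step 7: append 48 -> window=[40, 69, 35, 48] -> max=69
step 8: append 74 -> window=[69, 35, 48, 74] -> max=74
step 9: append 43 -> window=[35, 48, 74, 43] -> max=74

Answer: 40 69 69 69 74 74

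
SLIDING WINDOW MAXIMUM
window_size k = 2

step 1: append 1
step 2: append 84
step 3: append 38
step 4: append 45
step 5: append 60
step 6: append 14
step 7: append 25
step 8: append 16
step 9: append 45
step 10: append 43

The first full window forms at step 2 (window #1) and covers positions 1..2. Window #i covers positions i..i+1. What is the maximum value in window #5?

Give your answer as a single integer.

step 1: append 1 -> window=[1] (not full yet)
step 2: append 84 -> window=[1, 84] -> max=84
step 3: append 38 -> window=[84, 38] -> max=84
step 4: append 45 -> window=[38, 45] -> max=45
step 5: append 60 -> window=[45, 60] -> max=60
step 6: append 14 -> window=[60, 14] -> max=60
Window #5 max = 60

Answer: 60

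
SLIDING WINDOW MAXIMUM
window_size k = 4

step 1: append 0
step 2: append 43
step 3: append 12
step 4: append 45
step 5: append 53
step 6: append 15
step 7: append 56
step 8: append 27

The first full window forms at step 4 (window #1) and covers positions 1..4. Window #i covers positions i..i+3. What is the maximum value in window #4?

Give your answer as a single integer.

Answer: 56

Derivation:
step 1: append 0 -> window=[0] (not full yet)
step 2: append 43 -> window=[0, 43] (not full yet)
step 3: append 12 -> window=[0, 43, 12] (not full yet)
step 4: append 45 -> window=[0, 43, 12, 45] -> max=45
step 5: append 53 -> window=[43, 12, 45, 53] -> max=53
step 6: append 15 -> window=[12, 45, 53, 15] -> max=53
step 7: append 56 -> window=[45, 53, 15, 56] -> max=56
Window #4 max = 56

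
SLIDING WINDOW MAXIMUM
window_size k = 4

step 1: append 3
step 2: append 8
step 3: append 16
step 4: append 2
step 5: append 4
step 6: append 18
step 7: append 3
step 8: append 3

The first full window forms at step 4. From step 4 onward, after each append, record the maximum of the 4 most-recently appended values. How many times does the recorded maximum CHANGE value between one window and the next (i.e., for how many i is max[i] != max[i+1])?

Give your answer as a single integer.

Answer: 1

Derivation:
step 1: append 3 -> window=[3] (not full yet)
step 2: append 8 -> window=[3, 8] (not full yet)
step 3: append 16 -> window=[3, 8, 16] (not full yet)
step 4: append 2 -> window=[3, 8, 16, 2] -> max=16
step 5: append 4 -> window=[8, 16, 2, 4] -> max=16
step 6: append 18 -> window=[16, 2, 4, 18] -> max=18
step 7: append 3 -> window=[2, 4, 18, 3] -> max=18
step 8: append 3 -> window=[4, 18, 3, 3] -> max=18
Recorded maximums: 16 16 18 18 18
Changes between consecutive maximums: 1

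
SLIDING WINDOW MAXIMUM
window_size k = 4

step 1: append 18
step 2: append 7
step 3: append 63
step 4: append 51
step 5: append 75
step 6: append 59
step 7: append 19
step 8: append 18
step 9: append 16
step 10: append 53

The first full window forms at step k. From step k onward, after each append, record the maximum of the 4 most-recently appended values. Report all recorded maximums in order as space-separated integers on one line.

Answer: 63 75 75 75 75 59 53

Derivation:
step 1: append 18 -> window=[18] (not full yet)
step 2: append 7 -> window=[18, 7] (not full yet)
step 3: append 63 -> window=[18, 7, 63] (not full yet)
step 4: append 51 -> window=[18, 7, 63, 51] -> max=63
step 5: append 75 -> window=[7, 63, 51, 75] -> max=75
step 6: append 59 -> window=[63, 51, 75, 59] -> max=75
step 7: append 19 -> window=[51, 75, 59, 19] -> max=75
step 8: append 18 -> window=[75, 59, 19, 18] -> max=75
step 9: append 16 -> window=[59, 19, 18, 16] -> max=59
step 10: append 53 -> window=[19, 18, 16, 53] -> max=53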